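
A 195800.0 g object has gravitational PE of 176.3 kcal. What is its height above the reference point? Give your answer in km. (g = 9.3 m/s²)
PE = mgh → h = PE/(mg) = 7.376e+05 J / (195.8 kg × 9.3 m/s²) = 405.1 m = 0.4051 km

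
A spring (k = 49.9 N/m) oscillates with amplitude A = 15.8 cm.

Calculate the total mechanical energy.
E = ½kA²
E = ½kA² = ½×49.9×(0.158)² = 0.6229 J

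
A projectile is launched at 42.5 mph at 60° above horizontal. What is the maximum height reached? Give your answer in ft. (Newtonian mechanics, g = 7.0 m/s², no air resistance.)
H = v₀²sin²(θ)/(2g) (with unit conversion) = 63.44 ft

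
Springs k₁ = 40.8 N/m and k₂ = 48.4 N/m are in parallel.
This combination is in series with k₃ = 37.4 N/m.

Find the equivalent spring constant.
k₁₂ = k₁ + k₂ = 89.2 N/m (parallel)
1/k_eq = 1/k₁₂ + 1/k₃ → k_eq = 26.35 N/m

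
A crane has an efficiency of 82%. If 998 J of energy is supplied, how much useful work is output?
W_out = η × W_in = 0.82 × 998 = 818.36 J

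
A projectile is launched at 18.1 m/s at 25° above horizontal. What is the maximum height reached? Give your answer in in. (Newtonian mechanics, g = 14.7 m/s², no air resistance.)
H = v₀²sin²(θ)/(2g) (with unit conversion) = 78.36 in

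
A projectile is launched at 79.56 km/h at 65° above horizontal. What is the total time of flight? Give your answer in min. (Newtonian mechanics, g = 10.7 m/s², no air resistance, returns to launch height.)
T = 2v₀sin(θ)/g (with unit conversion) = 0.0624 min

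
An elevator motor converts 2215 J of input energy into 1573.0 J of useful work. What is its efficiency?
η = W_out/W_in = 1573.0/2215 = 0.7102 = 71.02%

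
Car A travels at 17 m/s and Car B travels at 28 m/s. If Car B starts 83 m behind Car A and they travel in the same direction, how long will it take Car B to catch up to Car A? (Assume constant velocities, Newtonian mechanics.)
Relative speed: v_rel = 28 - 17 = 11 m/s
Time to catch: t = d₀/v_rel = 83/11 = 7.55 s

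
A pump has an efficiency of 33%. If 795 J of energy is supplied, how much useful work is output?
W_out = η × W_in = 0.33 × 795 = 262.35 J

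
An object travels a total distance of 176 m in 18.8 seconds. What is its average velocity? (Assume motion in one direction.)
v_avg = Δd / Δt = 176 / 18.8 = 9.36 m/s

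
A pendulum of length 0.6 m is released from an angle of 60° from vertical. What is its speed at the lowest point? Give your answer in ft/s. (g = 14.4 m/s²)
h = L(1 − cosθ) = 0.6×(1 − cos60°) = 0.3 m
v = √(2gh) = √(2×14.4×0.3) = 2.939 m/s = 9.644 ft/s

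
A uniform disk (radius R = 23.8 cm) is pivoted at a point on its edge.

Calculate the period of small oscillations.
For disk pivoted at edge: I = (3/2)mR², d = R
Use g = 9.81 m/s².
I/m = (3/2)R² = 0.08497 m²; d = R = 0.238 m
T = 2π√((3/2)R²/(gR)) = 2π√(3R/(2g)) = 1.199 s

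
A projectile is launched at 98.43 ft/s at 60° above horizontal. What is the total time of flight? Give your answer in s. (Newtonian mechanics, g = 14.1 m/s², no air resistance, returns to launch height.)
T = 2v₀sin(θ)/g (with unit conversion) = 3.685 s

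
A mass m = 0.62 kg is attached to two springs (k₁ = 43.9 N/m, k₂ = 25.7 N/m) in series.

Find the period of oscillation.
k_eq = k₁k₂/(k₁+k₂) = 16.21 N/m
T = 2π√(m/k_eq) = 2π√(0.62/16.21) = 1.229 s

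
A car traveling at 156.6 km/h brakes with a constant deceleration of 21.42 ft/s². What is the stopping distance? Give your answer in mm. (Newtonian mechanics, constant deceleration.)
d = v₀² / (2a) (with unit conversion) = 144900.0 mm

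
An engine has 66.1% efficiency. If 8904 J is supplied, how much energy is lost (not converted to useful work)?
W_out = η × W_in = 0.661×8904 = 5885.5 J
W_lost = W_in − W_out = 8904 − 5885.5 = 3018.5 J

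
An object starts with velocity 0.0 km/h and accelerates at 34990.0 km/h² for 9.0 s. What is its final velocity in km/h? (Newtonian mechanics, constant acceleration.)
v = v₀ + at (with unit conversion) = 87.47 km/h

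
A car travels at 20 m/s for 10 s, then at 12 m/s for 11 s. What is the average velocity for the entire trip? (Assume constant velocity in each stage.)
d₁ = v₁t₁ = 20 × 10 = 200 m
d₂ = v₂t₂ = 12 × 11 = 132 m
d_total = 332 m, t_total = 21 s
v_avg = d_total/t_total = 332/21 = 15.81 m/s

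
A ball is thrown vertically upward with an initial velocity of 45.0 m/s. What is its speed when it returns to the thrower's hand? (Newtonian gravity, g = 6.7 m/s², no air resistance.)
By conservation of energy, the ball returns at the same speed = 45.0 m/s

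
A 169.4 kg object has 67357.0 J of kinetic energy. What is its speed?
KE = ½mv² → v = √(2KE/m) = √(2×67357.0/169.4) = 28.2 m/s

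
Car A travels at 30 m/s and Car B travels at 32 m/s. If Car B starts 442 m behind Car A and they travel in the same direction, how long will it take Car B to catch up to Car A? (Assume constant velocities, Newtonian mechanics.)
Relative speed: v_rel = 32 - 30 = 2 m/s
Time to catch: t = d₀/v_rel = 442/2 = 221.0 s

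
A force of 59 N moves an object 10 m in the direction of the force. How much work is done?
W = Fd = 59×10 = 590.0 J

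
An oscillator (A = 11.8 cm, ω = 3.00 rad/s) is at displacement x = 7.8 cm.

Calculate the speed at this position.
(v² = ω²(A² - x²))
v = ω√(A² − x²) = 3.0×√(0.118² − 0.078²) = 0.2656 m/s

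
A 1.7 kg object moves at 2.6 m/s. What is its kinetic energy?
KE = ½mv² = ½×1.7×2.6² = 5.746 J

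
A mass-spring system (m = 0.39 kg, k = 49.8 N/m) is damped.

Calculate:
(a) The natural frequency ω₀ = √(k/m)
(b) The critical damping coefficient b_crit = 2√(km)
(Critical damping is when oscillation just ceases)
ω₀ = √(k/m) = √(49.8/0.39) = 11.3 rad/s
b_crit = 2√(km) = 2√(49.8×0.39) = 8.814 kg/s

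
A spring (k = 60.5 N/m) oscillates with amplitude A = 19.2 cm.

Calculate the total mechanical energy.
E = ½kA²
E = ½kA² = ½×60.5×(0.192)² = 1.115 J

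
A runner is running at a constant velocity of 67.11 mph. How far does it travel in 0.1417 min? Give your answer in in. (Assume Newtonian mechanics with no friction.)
d = vt (with unit conversion) = 10040.0 in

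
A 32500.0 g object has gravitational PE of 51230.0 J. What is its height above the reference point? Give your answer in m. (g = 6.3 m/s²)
PE = mgh → h = PE/(mg) = 5.123e+04 J / (32.5 kg × 6.3 m/s²) = 250.2 m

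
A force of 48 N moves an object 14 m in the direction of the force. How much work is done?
W = Fd = 48×14 = 672.0 J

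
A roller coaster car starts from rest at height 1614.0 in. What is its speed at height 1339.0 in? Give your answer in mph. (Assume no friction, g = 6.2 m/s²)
mgh₁ = ½mv₂² + mgh₂ → v₂ = √(2g(h₁−h₂)) = √(2×6.2×(41−34.01)) = 9.307 m/s = 20.82 mph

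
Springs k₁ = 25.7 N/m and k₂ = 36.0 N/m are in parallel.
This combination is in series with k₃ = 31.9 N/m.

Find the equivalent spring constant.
k₁₂ = k₁ + k₂ = 61.7 N/m (parallel)
1/k_eq = 1/k₁₂ + 1/k₃ → k_eq = 21.03 N/m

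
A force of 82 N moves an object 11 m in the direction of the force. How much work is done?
W = Fd = 82×11 = 902.0 J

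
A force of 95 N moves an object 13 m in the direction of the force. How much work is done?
W = Fd = 95×13 = 1235.0 J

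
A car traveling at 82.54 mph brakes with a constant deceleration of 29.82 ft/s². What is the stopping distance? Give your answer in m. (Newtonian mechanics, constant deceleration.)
d = v₀² / (2a) (with unit conversion) = 74.9 m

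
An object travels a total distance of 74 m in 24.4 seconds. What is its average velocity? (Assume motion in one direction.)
v_avg = Δd / Δt = 74 / 24.4 = 3.03 m/s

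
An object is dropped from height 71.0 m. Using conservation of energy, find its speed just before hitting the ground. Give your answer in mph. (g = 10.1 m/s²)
mgh = ½mv² → v = √(2gh) = √(2×10.1×71) = 37.87 m/s = 84.71 mph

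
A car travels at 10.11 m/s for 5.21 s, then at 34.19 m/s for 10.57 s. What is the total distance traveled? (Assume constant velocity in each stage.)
d₁ = v₁t₁ = 10.11 × 5.21 = 52.6731 m
d₂ = v₂t₂ = 34.19 × 10.57 = 361.388 m
d_total = 52.6731 + 361.388 = 414.06 m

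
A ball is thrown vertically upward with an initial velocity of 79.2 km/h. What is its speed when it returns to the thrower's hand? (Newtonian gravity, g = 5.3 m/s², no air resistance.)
By conservation of energy, the ball returns at the same speed = 79.2 km/h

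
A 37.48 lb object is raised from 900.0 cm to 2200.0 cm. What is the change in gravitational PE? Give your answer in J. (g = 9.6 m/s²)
ΔPE = mg(h₂ − h₁) = 17 kg × 9.6 m/s² × (22 − 9) m = 2122 J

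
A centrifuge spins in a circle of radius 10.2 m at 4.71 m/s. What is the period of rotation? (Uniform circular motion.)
T = 2πr/v = 2π×10.2/4.71 = 13.61 s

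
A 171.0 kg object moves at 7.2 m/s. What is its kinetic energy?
KE = ½mv² = ½×171.0×7.2² = 4432.32 J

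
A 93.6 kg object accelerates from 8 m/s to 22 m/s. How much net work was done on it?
W_net = ΔKE = ½m(v₂² − v₁²) = ½×93.6×(22² − 8²) = 19656.0 J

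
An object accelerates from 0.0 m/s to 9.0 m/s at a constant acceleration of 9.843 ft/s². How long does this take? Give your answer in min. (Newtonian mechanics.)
t = (v - v₀)/a (with unit conversion) = 0.05 min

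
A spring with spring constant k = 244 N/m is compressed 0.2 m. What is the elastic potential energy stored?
PE = ½kx² = ½×244×0.2² = 4.88 J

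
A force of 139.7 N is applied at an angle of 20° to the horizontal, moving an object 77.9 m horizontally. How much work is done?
W = Fd cosθ = 139.7×77.9×cos(20°) = 10226.0 J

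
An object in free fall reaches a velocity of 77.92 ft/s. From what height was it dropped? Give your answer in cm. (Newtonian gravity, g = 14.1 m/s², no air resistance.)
h = v²/(2g) (with unit conversion) = 2000.0 cm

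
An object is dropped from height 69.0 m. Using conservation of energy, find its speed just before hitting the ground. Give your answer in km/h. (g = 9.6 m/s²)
mgh = ½mv² → v = √(2gh) = √(2×9.6×69) = 36.4 m/s = 131.0 km/h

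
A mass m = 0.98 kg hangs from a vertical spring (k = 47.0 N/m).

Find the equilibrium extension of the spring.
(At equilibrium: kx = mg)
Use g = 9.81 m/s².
x_eq = mg/k = 0.98×9.81/47.0 = 0.2045 m = 20.45 cm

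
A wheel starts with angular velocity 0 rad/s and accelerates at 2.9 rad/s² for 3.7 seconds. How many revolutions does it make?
θ = ω₀t + ½αt² = 0×3.7 + ½×2.9×3.7² = 19.85 rad
Revolutions = θ/(2π) = 19.85/(2π) = 3.16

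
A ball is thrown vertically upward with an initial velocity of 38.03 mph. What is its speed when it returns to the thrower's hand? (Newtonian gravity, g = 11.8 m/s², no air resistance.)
By conservation of energy, the ball returns at the same speed = 38.03 mph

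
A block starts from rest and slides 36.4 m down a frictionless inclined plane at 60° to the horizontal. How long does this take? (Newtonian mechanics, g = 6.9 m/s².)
a = g sin(θ) = 6.9 × sin(60°) = 5.98 m/s²
t = √(2d/a) = √(2 × 36.4 / 5.98) = 3.49 s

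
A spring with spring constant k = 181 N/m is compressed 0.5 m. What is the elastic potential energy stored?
PE = ½kx² = ½×181×0.5² = 22.62 J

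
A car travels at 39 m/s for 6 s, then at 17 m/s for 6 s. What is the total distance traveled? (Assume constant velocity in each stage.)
d₁ = v₁t₁ = 39 × 6 = 234 m
d₂ = v₂t₂ = 17 × 6 = 102 m
d_total = 234 + 102 = 336 m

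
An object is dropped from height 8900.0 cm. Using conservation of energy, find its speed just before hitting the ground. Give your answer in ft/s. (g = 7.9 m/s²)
mgh = ½mv² → v = √(2gh) = √(2×7.9×89) = 37.5 m/s = 123.0 ft/s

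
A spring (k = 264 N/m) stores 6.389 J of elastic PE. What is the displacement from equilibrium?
PE = ½kx² → x = √(2PE/k) = √(2×6.389/264) = 0.22 m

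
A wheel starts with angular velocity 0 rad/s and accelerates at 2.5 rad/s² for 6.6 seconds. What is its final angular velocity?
ω = ω₀ + αt = 0 + 2.5 × 6.6 = 16.5 rad/s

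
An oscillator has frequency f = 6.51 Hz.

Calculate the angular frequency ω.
ω = 2πf = 2π×6.51 = 40.9 rad/s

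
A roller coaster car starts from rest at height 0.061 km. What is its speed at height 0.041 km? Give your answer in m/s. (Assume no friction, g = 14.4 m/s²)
mgh₁ = ½mv₂² + mgh₂ → v₂ = √(2g(h₁−h₂)) = √(2×14.4×(61−41)) = 24 m/s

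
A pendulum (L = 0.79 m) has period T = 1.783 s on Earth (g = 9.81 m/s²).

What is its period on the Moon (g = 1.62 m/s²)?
T = 2π√(L/g), so T_moon/T_earth = √(g_earth/g_moon)
T_moon = 2π√(0.79/1.62) = 4.388 s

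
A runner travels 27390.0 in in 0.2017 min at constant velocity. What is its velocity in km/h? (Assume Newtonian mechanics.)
v = d/t (with unit conversion) = 207.0 km/h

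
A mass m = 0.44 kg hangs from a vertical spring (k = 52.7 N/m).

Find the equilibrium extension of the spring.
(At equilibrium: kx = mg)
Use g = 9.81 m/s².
x_eq = mg/k = 0.44×9.81/52.7 = 0.08191 m = 8.191 cm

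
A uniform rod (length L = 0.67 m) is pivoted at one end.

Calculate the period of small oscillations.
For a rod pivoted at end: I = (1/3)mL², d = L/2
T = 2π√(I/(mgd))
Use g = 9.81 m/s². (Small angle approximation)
I/m = (1/3)L² = 0.1496 m²; d = L/2 = 0.335 m
T = 2π√(I/(mgd)) = 2π√(0.1496/(9.81×0.335)) = 1.341 s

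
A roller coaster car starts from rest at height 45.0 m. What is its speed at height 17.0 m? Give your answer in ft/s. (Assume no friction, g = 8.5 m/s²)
mgh₁ = ½mv₂² + mgh₂ → v₂ = √(2g(h₁−h₂)) = √(2×8.5×(45−17)) = 21.82 m/s = 71.58 ft/s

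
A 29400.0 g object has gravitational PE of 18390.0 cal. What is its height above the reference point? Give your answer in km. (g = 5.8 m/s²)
PE = mgh → h = PE/(mg) = 7.694e+04 J / (29.4 kg × 5.8 m/s²) = 451.2 m = 0.4512 km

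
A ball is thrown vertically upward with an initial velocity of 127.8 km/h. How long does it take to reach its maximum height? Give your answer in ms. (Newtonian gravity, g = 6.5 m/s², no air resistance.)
t_up = v₀/g (with unit conversion) = 5462.0 ms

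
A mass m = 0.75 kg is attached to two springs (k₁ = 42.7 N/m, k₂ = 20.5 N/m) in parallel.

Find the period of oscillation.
k_eq = k₁+k₂ = 63.2 N/m
T = 2π√(m/k_eq) = 2π√(0.75/63.2) = 0.6845 s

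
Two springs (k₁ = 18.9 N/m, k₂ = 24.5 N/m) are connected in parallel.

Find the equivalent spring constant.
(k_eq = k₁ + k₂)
k_eq = k₁ + k₂ = 18.9 + 24.5 = 43.4 N/m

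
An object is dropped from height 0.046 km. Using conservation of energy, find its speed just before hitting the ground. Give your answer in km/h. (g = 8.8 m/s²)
mgh = ½mv² → v = √(2gh) = √(2×8.8×46) = 28.45 m/s = 102.4 km/h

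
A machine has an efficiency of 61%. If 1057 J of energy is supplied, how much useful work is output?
W_out = η × W_in = 0.61 × 1057 = 644.77 J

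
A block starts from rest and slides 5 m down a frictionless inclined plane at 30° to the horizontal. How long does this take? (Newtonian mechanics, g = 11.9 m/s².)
a = g sin(θ) = 11.9 × sin(30°) = 5.95 m/s²
t = √(2d/a) = √(2 × 5 / 5.95) = 1.3 s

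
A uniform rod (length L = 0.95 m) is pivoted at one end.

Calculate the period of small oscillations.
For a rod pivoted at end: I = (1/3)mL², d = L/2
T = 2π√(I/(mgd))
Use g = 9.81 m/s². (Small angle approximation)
I/m = (1/3)L² = 0.3008 m²; d = L/2 = 0.475 m
T = 2π√(I/(mgd)) = 2π√(0.3008/(9.81×0.475)) = 1.596 s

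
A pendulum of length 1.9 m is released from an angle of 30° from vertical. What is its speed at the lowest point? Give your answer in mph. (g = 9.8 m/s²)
h = L(1 − cosθ) = 1.9×(1 − cos30°) = 0.2546 m
v = √(2gh) = √(2×9.8×0.2546) = 2.234 m/s = 4.997 mph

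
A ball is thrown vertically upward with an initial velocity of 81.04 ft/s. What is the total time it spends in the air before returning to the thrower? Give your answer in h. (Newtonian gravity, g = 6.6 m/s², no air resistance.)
t_total = 2v₀/g (with unit conversion) = 0.002079 h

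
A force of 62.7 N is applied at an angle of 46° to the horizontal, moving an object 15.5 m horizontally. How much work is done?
W = Fd cosθ = 62.7×15.5×cos(46°) = 675.1 J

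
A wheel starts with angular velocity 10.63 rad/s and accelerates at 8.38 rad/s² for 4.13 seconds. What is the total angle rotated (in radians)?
θ = ω₀t + ½αt² = 10.63×4.13 + ½×8.38×4.13² = 115.37 rad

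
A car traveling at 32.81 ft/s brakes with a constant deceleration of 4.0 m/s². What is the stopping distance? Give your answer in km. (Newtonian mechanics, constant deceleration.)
d = v₀² / (2a) (with unit conversion) = 0.0125 km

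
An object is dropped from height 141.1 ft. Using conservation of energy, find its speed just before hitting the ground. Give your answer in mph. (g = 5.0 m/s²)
mgh = ½mv² → v = √(2gh) = √(2×5.0×43.01) = 20.74 m/s = 46.39 mph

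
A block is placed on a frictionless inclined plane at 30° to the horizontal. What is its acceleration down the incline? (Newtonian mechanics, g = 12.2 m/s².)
a = g sin(θ) = 12.2 × sin(30°) = 12.2 × 0.5 = 6.1 m/s²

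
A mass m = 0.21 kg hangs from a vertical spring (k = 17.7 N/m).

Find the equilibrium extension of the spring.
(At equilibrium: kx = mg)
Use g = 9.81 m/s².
x_eq = mg/k = 0.21×9.81/17.7 = 0.1164 m = 11.64 cm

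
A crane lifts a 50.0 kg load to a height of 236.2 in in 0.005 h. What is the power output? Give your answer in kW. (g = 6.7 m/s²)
W = mgh = 50×6.7×5.999 = 2010 J
P = W/t = 2010/18 = 111.7 W = 0.1117 kW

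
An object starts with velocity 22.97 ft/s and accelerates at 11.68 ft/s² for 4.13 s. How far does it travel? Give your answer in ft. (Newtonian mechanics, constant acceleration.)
d = v₀t + ½at² (with unit conversion) = 194.5 ft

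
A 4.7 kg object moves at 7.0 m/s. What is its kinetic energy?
KE = ½mv² = ½×4.7×7.0² = 115.15 J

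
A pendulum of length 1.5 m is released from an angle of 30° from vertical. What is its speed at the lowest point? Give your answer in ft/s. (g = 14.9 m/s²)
h = L(1 − cosθ) = 1.5×(1 − cos30°) = 0.201 m
v = √(2gh) = √(2×14.9×0.201) = 2.447 m/s = 8.029 ft/s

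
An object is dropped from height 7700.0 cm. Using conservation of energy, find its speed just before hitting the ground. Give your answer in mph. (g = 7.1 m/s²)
mgh = ½mv² → v = √(2gh) = √(2×7.1×77) = 33.07 m/s = 73.97 mph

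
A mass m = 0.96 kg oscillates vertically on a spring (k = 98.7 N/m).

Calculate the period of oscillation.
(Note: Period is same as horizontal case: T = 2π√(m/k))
T = 2π√(m/k) = 2π√(0.96/98.7) = 0.6197 s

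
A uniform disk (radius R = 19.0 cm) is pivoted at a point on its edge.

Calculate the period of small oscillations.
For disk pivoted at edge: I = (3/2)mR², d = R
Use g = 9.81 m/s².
I/m = (3/2)R² = 0.05415 m²; d = R = 0.19 m
T = 2π√((3/2)R²/(gR)) = 2π√(3R/(2g)) = 1.071 s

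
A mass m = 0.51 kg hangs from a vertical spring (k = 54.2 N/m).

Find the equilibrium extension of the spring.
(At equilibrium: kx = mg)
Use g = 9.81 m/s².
x_eq = mg/k = 0.51×9.81/54.2 = 0.09231 m = 9.231 cm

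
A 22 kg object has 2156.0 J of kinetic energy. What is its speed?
KE = ½mv² → v = √(2KE/m) = √(2×2156.0/22) = 14.0 m/s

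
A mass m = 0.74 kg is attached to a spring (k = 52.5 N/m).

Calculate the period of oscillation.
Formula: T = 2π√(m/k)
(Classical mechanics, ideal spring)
T = 2π√(m/k) = 2π√(0.74/52.5) = 0.746 s; f = 1/T = 1.341 Hz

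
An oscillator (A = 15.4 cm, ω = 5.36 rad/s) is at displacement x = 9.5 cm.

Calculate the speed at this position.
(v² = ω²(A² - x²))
v = ω√(A² − x²) = 5.36×√(0.154² − 0.095²) = 0.6497 m/s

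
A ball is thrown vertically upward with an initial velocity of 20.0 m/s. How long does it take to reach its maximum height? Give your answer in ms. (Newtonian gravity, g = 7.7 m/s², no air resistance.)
t_up = v₀/g (with unit conversion) = 2597.0 ms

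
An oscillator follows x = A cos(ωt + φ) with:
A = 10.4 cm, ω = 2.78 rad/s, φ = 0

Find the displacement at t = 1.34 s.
x = A cos(ωt + φ) = 10.4×cos(2.78×1.34 + 0) = -8.679 cm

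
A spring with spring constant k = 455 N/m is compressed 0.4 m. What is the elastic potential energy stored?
PE = ½kx² = ½×455×0.4² = 36.4 J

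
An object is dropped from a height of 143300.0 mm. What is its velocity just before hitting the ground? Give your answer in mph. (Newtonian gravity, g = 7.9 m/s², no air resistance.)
v = √(2gh) (with unit conversion) = 106.4 mph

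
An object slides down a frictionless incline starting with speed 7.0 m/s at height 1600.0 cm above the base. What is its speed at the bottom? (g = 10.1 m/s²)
½mv₀² + mgh = ½mv² → v = √(v₀² + 2gh) = √(7² + 2×10.1×16) = 19.29 m/s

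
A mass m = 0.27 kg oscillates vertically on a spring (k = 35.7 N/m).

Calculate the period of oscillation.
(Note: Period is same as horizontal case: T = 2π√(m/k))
T = 2π√(m/k) = 2π√(0.27/35.7) = 0.5464 s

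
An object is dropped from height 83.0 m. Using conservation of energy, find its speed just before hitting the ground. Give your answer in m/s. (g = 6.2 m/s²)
mgh = ½mv² → v = √(2gh) = √(2×6.2×83) = 32.08 m/s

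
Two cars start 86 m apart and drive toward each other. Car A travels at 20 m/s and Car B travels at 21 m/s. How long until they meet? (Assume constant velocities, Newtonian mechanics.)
Combined speed: v_combined = 20 + 21 = 41 m/s
Time to meet: t = d/41 = 86/41 = 2.1 s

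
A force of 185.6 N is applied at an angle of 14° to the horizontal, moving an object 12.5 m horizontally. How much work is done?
W = Fd cosθ = 185.6×12.5×cos(14°) = 2251.1 J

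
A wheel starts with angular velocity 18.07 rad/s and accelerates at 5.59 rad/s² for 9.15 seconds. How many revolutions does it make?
θ = ω₀t + ½αt² = 18.07×9.15 + ½×5.59×9.15² = 399.34 rad
Revolutions = θ/(2π) = 399.34/(2π) = 63.56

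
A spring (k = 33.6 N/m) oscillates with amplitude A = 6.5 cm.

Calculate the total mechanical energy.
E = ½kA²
E = ½kA² = ½×33.6×(0.065)² = 0.07098 J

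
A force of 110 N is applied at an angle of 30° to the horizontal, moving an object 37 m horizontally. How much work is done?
W = Fd cosθ = 110×37×cos(30°) = 3524.7 J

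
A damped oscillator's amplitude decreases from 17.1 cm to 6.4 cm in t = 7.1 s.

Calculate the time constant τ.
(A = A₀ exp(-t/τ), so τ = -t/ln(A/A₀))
A/A₀ = 6.4/17.1 = 0.3743; ln(A/A₀) = -0.9828
τ = −t/ln(A/A₀) = −7.1/-0.9828 = 7.224 s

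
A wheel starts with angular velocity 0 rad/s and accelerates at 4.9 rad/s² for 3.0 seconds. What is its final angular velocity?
ω = ω₀ + αt = 0 + 4.9 × 3.0 = 14.7 rad/s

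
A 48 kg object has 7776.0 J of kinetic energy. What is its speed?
KE = ½mv² → v = √(2KE/m) = √(2×7776.0/48) = 18.0 m/s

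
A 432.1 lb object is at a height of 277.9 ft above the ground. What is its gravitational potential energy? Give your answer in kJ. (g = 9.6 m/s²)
PE = mgh = 196 kg × 9.6 m/s² × 84.7 m = 1.594e+05 J = 159.4 kJ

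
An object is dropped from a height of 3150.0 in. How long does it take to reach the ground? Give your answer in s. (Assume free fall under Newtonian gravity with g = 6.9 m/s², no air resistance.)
t = √(2h/g) (with unit conversion) = 4.816 s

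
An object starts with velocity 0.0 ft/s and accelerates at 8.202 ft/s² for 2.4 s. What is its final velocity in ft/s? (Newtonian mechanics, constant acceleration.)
v = v₀ + at (with unit conversion) = 19.68 ft/s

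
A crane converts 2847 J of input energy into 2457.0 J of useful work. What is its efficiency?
η = W_out/W_in = 2457.0/2847 = 0.863 = 86.3%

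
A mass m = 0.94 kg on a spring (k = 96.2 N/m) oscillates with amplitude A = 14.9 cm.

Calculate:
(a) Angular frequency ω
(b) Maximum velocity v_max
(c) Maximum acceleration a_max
ω = √(k/m) = √(96.2/0.94) = 10.12 rad/s
v_max = ωA = 10.12×0.149 = 1.507 m/s
a_max = ω²A = 10.12²×0.149 = 15.25 m/s²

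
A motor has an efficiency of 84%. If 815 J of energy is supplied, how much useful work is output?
W_out = η × W_in = 0.84 × 815 = 684.6 J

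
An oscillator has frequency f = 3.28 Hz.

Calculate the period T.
T = 1/f = 1/3.28 = 0.3049 s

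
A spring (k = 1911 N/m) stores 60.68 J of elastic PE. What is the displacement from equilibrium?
PE = ½kx² → x = √(2PE/k) = √(2×60.68/1911) = 0.252 m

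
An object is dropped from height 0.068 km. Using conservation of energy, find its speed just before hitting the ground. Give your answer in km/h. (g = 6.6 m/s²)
mgh = ½mv² → v = √(2gh) = √(2×6.6×68) = 29.96 m/s = 107.9 km/h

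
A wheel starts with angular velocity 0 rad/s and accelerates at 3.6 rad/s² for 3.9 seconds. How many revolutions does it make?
θ = ω₀t + ½αt² = 0×3.9 + ½×3.6×3.9² = 27.38 rad
Revolutions = θ/(2π) = 27.38/(2π) = 4.36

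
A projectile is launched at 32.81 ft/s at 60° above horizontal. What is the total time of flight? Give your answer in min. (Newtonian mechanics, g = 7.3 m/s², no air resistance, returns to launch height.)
T = 2v₀sin(θ)/g (with unit conversion) = 0.03955 min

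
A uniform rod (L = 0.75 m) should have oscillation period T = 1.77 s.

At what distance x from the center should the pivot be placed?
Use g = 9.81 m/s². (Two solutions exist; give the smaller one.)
T = 2π√((L²/12 + x²)/(gx)). Let c = T²g/(4π²) = 0.7785.
x² − cx + L²/12 = 0 → x = (c − √(c² − L²/3))/2 = 0.06577 m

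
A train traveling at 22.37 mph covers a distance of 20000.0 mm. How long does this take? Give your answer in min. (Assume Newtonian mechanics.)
t = d/v (with unit conversion) = 0.03333 min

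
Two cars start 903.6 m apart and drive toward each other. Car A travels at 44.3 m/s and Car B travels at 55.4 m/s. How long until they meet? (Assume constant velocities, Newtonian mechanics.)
Combined speed: v_combined = 44.3 + 55.4 = 99.7 m/s
Time to meet: t = d/99.7 = 903.6/99.7 = 9.06 s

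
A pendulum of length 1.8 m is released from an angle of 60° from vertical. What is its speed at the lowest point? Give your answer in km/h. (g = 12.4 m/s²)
h = L(1 − cosθ) = 1.8×(1 − cos60°) = 0.9 m
v = √(2gh) = √(2×12.4×0.9) = 4.724 m/s = 17.01 km/h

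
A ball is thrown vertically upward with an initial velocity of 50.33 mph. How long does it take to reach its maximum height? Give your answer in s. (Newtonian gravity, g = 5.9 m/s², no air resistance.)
t_up = v₀/g (with unit conversion) = 3.813 s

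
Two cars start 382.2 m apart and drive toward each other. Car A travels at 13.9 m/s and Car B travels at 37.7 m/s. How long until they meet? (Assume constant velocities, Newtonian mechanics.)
Combined speed: v_combined = 13.9 + 37.7 = 51.6 m/s
Time to meet: t = d/51.6 = 382.2/51.6 = 7.41 s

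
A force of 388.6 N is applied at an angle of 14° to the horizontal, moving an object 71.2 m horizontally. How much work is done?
W = Fd cosθ = 388.6×71.2×cos(14°) = 26846.0 J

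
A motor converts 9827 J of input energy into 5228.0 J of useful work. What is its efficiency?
η = W_out/W_in = 5228.0/9827 = 0.532 = 53.2%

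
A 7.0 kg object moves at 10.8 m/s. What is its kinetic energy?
KE = ½mv² = ½×7.0×10.8² = 408.24 J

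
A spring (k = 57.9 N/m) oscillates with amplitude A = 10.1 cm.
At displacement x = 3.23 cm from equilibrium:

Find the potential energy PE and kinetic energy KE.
E_total = ½kA² = ½×57.9×(0.101)² = 0.2953 J
PE = ½kx² = ½×57.9×(0.0323)² = 0.0302 J
KE = E_total − PE = 0.2651 J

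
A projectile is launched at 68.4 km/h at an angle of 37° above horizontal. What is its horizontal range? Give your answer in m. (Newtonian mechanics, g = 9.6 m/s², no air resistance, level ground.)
R = v₀² sin(2θ) / g (with unit conversion) = 36.15 m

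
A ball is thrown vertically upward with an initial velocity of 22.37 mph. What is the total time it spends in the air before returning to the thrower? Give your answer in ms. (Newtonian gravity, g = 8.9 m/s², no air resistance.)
t_total = 2v₀/g (with unit conversion) = 2247.0 ms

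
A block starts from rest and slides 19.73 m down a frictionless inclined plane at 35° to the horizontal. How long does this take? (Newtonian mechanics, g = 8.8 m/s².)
a = g sin(θ) = 8.8 × sin(35°) = 5.05 m/s²
t = √(2d/a) = √(2 × 19.73 / 5.05) = 2.8 s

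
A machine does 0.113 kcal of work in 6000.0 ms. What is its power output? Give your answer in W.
P = W/t = 472.8 J / 6 s = 78.8 W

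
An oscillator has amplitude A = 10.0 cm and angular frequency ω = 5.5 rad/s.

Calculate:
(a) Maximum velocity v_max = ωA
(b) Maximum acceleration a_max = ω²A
v_max = ωA = 5.5×0.1 = 0.55 m/s
a_max = ω²A = 5.5²×0.1 = 3.025 m/s²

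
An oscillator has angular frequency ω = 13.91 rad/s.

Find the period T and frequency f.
T = 2π/ω = 2π/13.91 = 0.4517 s; f = ω/2π = 2.214 Hz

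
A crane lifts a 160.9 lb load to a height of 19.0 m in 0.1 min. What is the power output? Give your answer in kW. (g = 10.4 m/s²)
W = mgh = 72.98×10.4×19 = 1.442e+04 J
P = W/t = 1.442e+04/6 = 2404 W = 2.404 kW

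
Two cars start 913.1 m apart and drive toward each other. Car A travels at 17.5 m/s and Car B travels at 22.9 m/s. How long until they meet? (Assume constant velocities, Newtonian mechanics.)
Combined speed: v_combined = 17.5 + 22.9 = 40.4 m/s
Time to meet: t = d/40.4 = 913.1/40.4 = 22.6 s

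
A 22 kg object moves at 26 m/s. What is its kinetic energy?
KE = ½mv² = ½×22×26² = 7436.0 J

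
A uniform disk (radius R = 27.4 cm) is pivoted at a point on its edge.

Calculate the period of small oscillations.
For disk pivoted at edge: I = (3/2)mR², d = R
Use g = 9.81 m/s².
I/m = (3/2)R² = 0.1126 m²; d = R = 0.274 m
T = 2π√((3/2)R²/(gR)) = 2π√(3R/(2g)) = 1.286 s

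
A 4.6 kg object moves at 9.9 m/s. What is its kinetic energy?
KE = ½mv² = ½×4.6×9.9² = 225.423 J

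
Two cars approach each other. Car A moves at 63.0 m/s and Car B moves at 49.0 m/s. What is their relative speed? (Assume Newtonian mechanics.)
v_rel = v_A + v_B = 63.0 + 49.0 = 112.0 m/s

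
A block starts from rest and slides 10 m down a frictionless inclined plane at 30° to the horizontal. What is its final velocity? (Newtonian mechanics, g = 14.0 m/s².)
a = g sin(θ) = 14.0 × sin(30°) = 7.0 m/s²
v = √(2ad) = √(2 × 7.0 × 10) = 11.83 m/s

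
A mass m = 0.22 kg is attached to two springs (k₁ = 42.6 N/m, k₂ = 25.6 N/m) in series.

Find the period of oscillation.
k_eq = k₁k₂/(k₁+k₂) = 15.99 N/m
T = 2π√(m/k_eq) = 2π√(0.22/15.99) = 0.737 s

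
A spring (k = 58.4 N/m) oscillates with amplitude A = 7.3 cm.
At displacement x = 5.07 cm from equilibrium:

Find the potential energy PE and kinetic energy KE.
E_total = ½kA² = ½×58.4×(0.073)² = 0.1556 J
PE = ½kx² = ½×58.4×(0.0507)² = 0.07506 J
KE = E_total − PE = 0.08055 J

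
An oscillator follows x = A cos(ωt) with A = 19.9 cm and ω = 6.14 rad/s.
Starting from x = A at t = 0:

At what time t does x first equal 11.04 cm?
cos(ωt) = x/A = 11.04/19.9 = 0.5548
ωt = arccos(0.5548) = 0.9827 rad
t = 0.9827/6.14 = 0.16 s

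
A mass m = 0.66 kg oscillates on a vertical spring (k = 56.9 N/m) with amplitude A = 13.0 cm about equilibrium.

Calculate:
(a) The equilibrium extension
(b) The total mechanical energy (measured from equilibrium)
x_eq = mg/k = 0.66×9.81/56.9 = 0.1138 m = 11.38 cm
E = ½kA² = ½×56.9×(0.13)² = 0.4808 J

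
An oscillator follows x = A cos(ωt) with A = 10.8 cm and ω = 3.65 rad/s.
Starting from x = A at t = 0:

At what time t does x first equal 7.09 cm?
cos(ωt) = x/A = 7.09/10.8 = 0.6565
ωt = arccos(0.6565) = 0.8547 rad
t = 0.8547/3.65 = 0.2342 s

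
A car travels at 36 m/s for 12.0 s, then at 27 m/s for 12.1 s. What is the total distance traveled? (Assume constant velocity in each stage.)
d₁ = v₁t₁ = 36 × 12.0 = 432 m
d₂ = v₂t₂ = 27 × 12.1 = 326.7 m
d_total = 432 + 326.7 = 758.7 m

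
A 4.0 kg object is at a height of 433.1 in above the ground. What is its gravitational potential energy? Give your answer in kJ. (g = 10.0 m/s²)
PE = mgh = 4 kg × 10.0 m/s² × 11 m = 440 J = 0.44 kJ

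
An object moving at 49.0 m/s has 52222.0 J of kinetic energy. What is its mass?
KE = ½mv² → m = 2KE/v² = 2×52222.0/49.0² = 43.5 kg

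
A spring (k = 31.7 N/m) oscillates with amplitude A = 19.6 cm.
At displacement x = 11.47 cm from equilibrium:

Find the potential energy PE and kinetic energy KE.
E_total = ½kA² = ½×31.7×(0.196)² = 0.6089 J
PE = ½kx² = ½×31.7×(0.1147)² = 0.2085 J
KE = E_total − PE = 0.4004 J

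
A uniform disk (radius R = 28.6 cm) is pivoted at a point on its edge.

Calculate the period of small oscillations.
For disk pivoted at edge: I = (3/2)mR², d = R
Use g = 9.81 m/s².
I/m = (3/2)R² = 0.1227 m²; d = R = 0.286 m
T = 2π√((3/2)R²/(gR)) = 2π√(3R/(2g)) = 1.314 s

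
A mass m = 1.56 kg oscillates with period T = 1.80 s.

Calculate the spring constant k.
T = 2π√(m/k) → k = m(2π/T)² = 1.56×(2π/1.8)² = 19.01 N/m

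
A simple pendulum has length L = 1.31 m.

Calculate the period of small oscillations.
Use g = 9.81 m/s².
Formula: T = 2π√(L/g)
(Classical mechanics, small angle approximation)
T = 2π√(L/g) = 2π√(1.31/9.81) = 2.296 s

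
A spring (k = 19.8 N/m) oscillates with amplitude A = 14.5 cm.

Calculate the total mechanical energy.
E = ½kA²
E = ½kA² = ½×19.8×(0.145)² = 0.2081 J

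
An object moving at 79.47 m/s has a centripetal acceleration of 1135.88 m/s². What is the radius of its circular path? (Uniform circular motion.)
r = v²/a_c = 79.47²/1135.88 = 5.56 m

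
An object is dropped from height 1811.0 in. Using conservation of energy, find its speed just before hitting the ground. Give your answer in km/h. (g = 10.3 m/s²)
mgh = ½mv² → v = √(2gh) = √(2×10.3×46) = 30.78 m/s = 110.8 km/h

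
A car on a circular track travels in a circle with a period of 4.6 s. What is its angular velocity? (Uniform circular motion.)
ω = 2π/T = 2π/4.6 = 1.3659 rad/s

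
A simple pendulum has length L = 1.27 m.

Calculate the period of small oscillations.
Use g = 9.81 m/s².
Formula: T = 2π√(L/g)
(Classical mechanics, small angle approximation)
T = 2π√(L/g) = 2π√(1.27/9.81) = 2.261 s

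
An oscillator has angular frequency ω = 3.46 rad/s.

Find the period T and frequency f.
T = 2π/ω = 2π/3.46 = 1.816 s; f = ω/2π = 0.5507 Hz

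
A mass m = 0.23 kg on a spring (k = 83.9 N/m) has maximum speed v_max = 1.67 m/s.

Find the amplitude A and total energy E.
½mv²_max = ½kA² → A = v_max√(m/k) = 1.67×√(0.23/83.9) = 0.08744 m = 8.744 cm
E = ½mv²_max = ½×0.23×1.67² = 0.3207 J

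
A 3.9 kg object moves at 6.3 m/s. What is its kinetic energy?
KE = ½mv² = ½×3.9×6.3² = 77.3955 J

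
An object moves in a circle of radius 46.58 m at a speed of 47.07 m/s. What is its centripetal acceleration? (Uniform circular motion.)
a_c = v²/r = 47.07²/46.58 = 2215.58/46.58 = 47.57 m/s²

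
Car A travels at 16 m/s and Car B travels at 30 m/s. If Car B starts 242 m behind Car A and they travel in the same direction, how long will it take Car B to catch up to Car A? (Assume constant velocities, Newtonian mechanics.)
Relative speed: v_rel = 30 - 16 = 14 m/s
Time to catch: t = d₀/v_rel = 242/14 = 17.29 s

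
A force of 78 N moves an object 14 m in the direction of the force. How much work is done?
W = Fd = 78×14 = 1092.0 J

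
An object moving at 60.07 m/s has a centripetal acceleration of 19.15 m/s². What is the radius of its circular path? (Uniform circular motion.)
r = v²/a_c = 60.07²/19.15 = 188.43 m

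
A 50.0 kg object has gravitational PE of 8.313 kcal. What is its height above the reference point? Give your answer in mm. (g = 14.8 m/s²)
PE = mgh → h = PE/(mg) = 3.478e+04 J / (50 kg × 14.8 m/s²) = 47 m = 47000.0 mm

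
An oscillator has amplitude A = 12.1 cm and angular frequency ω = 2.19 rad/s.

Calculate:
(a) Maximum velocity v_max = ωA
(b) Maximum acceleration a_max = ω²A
v_max = ωA = 2.19×0.121 = 0.265 m/s
a_max = ω²A = 2.19²×0.121 = 0.5803 m/s²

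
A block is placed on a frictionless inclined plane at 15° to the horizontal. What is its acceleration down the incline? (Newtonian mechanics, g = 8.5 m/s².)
a = g sin(θ) = 8.5 × sin(15°) = 8.5 × 0.2588 = 2.2 m/s²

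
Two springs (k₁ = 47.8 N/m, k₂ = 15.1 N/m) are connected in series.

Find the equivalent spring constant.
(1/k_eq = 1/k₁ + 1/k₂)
1/k_eq = 1/47.8 + 1/15.1 = 0.087146; k_eq = 11.48 N/m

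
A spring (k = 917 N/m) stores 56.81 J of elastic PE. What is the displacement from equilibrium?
PE = ½kx² → x = √(2PE/k) = √(2×56.81/917) = 0.352 m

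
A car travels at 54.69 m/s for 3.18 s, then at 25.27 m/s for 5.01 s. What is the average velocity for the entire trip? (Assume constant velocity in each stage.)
d₁ = v₁t₁ = 54.69 × 3.18 = 173.914 m
d₂ = v₂t₂ = 25.27 × 5.01 = 126.603 m
d_total = 300.52 m, t_total = 8.19 s
v_avg = d_total/t_total = 300.52/8.19 = 36.69 m/s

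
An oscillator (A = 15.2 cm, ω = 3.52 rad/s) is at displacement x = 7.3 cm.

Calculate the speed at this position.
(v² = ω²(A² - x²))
v = ω√(A² − x²) = 3.52×√(0.152² − 0.073²) = 0.4693 m/s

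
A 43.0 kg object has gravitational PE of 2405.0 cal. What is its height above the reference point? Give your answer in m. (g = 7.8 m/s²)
PE = mgh → h = PE/(mg) = 1.006e+04 J / (43 kg × 7.8 m/s²) = 30 m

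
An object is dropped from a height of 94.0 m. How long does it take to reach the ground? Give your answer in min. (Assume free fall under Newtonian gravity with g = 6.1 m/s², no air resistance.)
t = √(2h/g) (with unit conversion) = 0.09253 min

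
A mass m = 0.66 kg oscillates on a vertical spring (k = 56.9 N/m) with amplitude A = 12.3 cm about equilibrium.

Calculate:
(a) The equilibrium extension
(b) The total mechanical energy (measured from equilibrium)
x_eq = mg/k = 0.66×9.81/56.9 = 0.1138 m = 11.38 cm
E = ½kA² = ½×56.9×(0.123)² = 0.4304 J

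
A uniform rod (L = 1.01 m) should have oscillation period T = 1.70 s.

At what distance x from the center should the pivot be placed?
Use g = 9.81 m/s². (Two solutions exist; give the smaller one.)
T = 2π√((L²/12 + x²)/(gx)). Let c = T²g/(4π²) = 0.7181.
x² − cx + L²/12 = 0 → x = (c − √(c² − L²/3))/2 = 0.1495 m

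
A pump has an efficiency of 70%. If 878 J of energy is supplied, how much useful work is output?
W_out = η × W_in = 0.7 × 878 = 614.6 J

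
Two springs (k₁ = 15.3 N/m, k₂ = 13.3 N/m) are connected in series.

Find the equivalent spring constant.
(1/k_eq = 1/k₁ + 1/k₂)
1/k_eq = 1/15.3 + 1/13.3 = 0.14055; k_eq = 7.115 N/m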